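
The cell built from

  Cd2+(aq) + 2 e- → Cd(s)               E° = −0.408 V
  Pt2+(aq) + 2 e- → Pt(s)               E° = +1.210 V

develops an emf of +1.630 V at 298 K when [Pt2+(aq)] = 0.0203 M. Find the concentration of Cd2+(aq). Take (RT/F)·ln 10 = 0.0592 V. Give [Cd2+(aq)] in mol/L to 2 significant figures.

The Pt²⁺/Pt couple has the larger reduction potential, so it is the cathode: E°cell = +1.210 − (−0.408) = +1.618 V and n = 2.
From the Nernst equation, log Q = n(E° − E)/0.0592 = 2·(+1.618 − (+1.630))/0.0592 = −0.405.
The balanced reaction is Pt2+(aq) + Cd(s) → Pt(s) + Cd2+(aq), so Q = [Cd2+(aq)] / [Pt2+(aq)].
Substituting the known concentrations and solving, log [Cd2+(aq)] = −2.098 and [Cd2+(aq)] = 0.0080 M.

0.0080 M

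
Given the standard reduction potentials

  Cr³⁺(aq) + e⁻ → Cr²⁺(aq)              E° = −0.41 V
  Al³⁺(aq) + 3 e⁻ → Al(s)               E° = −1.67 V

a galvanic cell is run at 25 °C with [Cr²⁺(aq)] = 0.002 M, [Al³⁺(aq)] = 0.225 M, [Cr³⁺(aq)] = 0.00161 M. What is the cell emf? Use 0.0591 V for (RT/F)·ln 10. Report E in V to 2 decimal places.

+1.27 V

Cr³⁺/Cr²⁺ is reduced (cathode, E° = −0.41 V) and Al³⁺/Al is oxidized (anode).
The standard potential is −0.41 − (−1.67) = +1.26 V and the balanced reaction transfers n = 3 electrons.
Balancing gives 3 Cr³⁺(aq) + Al(s) → 3 Cr²⁺(aq) + Al³⁺(aq); hence Q = ([Cr²⁺(aq)]^3·[Al³⁺(aq)]) / [Cr³⁺(aq)]^3 = 0.431 (log Q = −0.365).
By the Nernst equation, E = +1.26 − (0.0591/3)·(−0.365) = +1.27 V.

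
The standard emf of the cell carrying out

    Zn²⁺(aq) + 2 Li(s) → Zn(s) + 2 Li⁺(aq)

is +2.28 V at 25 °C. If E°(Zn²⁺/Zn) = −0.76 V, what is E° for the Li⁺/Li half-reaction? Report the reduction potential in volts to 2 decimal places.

−3.04 V

In the reaction as written the Zn²⁺/Zn couple is reduced (cathode) and Li⁺/Li is oxidized (anode), so E°cell = E°(Zn²⁺/Zn) − E°(Li⁺/Li).
E°(Li⁺/Li) = E°(cathode) − E°cell = −0.76 − (+2.28) = −3.04 V.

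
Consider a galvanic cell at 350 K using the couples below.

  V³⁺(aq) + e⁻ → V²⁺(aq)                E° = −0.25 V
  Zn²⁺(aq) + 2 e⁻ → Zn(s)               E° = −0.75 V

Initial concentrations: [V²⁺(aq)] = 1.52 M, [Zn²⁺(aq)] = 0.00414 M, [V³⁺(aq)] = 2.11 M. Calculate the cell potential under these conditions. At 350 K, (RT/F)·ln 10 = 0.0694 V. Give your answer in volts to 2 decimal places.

Since E°(V³⁺/V²⁺) > E°(Zn²⁺/Zn), V³⁺/V²⁺ serves as the cathode.
E°cell = E°cat − E°an = −0.25 − (−0.75) = +0.50 V; n = 2.
Balancing gives 2 V³⁺(aq) + Zn(s) → 2 V²⁺(aq) + Zn²⁺(aq); hence Q = ([V²⁺(aq)]^2·[Zn²⁺(aq)]) / [V³⁺(aq)]^2 = 0.00215 (log Q = −2.668).
Applying E = E° − (RT ln10/nF)·log Q gives +0.50 − (0.0694/2)(−2.668) = +0.59 V.

+0.59 V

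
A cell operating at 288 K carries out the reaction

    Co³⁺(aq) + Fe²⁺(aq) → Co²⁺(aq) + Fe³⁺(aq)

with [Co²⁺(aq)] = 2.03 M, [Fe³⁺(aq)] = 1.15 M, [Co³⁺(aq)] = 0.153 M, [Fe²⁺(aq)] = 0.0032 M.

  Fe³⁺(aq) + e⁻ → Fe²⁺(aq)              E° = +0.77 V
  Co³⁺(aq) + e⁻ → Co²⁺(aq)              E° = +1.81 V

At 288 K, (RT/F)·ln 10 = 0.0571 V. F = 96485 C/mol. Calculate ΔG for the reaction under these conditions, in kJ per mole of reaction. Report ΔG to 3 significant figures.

−80.1 kJ/mol

E°cell = +1.81 − (+0.77) = +1.04 V; the balanced reaction transfers n = 1 electron.
The reaction quotient is ([Co²⁺(aq)]·[Fe³⁺(aq)]) / ([Co³⁺(aq)]·[Fe²⁺(aq)]) = 4.77×10^3; by Nernst, E = +1.04 − (0.0571/1)(3.678) = +0.8300 V.
Then ΔG = −nFE = −1 × 96485 × +0.8300 J/mol = −80.1 kJ/mol.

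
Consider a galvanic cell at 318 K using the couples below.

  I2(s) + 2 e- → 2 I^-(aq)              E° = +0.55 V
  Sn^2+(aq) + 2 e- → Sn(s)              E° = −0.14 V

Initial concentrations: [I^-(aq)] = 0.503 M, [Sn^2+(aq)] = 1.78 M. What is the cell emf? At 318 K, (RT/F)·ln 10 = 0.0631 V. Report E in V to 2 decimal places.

Since E°(I₂/I⁻) > E°(Sn²⁺/Sn), I₂/I⁻ serves as the cathode.
E°cell = +0.55 − (−0.14) = +0.69 V, with n = 2 electrons transferred.
The balanced reaction is I2(s) + Sn(s) → 2 I^-(aq) + Sn^2+(aq), so Q = [I^-(aq)]^2·[Sn^2+(aq)] = 0.45 and log Q = −0.346.
Applying E = E° − (RT ln10/nF)·log Q gives +0.69 − (0.0631/2)(−0.346) = +0.70 V.

+0.70 V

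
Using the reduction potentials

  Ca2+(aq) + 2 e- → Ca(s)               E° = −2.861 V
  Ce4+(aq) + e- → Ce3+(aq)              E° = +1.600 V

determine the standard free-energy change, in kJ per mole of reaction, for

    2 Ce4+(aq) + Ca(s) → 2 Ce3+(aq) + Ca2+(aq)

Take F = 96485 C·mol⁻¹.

In the reaction as written Ce4+(aq) is reduced, so the Ce⁴⁺/Ce³⁺ couple is the cathode and Ca²⁺/Ca is the anode.
E°cell = +1.600 − (−2.861) = +4.461 V; balancing electrons gives n = 2.
ΔG° = −nFE°cell = −(2)(96485)(+4.461) J/mol = −861 kJ/mol.

−861 kJ/mol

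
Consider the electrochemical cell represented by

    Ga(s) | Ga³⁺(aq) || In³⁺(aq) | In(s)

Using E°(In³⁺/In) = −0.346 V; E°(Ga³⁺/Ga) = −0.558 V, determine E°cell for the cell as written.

+0.212 V

By convention the left-hand electrode in cell notation is the anode (oxidation) and the right-hand electrode is the cathode (reduction).
E°cell = E°(right) − E°(left) = −0.346 − (−0.558) = +0.212 V.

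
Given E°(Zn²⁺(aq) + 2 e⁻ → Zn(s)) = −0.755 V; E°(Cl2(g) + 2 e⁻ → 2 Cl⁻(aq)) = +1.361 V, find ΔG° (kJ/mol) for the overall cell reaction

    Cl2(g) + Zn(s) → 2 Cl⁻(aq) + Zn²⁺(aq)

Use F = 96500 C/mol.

−408 kJ/mol

In the reaction as written Cl2(g) is reduced, so the Cl₂/Cl⁻ couple is the cathode and Zn²⁺/Zn is the anode.
E°cell = +1.361 − (−0.755) = +2.116 V; balancing electrons gives n = 2.
ΔG° = −nFE°cell = −(2)(96500)(+2.116) J/mol = −408 kJ/mol.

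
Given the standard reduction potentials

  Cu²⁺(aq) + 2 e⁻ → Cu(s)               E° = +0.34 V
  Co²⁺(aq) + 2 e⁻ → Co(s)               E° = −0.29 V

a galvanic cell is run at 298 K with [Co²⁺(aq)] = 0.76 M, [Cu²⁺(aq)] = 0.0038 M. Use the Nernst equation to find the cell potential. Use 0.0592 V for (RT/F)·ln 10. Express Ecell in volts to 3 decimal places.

The Cu²⁺/Cu couple has the more positive E°, so it is the cathode; Co²⁺/Co is the anode.
The standard potential is +0.34 − (−0.29) = +0.63 V and the balanced reaction transfers n = 2 electrons.
Balancing gives Cu²⁺(aq) + Co(s) → Cu(s) + Co²⁺(aq); hence Q = [Co²⁺(aq)] / [Cu²⁺(aq)] = 200 (log Q = 2.301).
By the Nernst equation, E = +0.63 − (0.0592/2)·(2.301) = +0.562 V.

+0.562 V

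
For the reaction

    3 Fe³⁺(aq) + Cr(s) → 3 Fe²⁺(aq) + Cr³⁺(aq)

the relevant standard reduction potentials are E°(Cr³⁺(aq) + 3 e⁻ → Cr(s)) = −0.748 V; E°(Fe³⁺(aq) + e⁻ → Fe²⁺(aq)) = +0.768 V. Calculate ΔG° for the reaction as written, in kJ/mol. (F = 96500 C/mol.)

−439 kJ/mol

In the reaction as written Fe³⁺(aq) is reduced, so the Fe³⁺/Fe²⁺ couple is the cathode and Cr³⁺/Cr is the anode.
E°cell = +0.768 − (−0.748) = +1.516 V; balancing electrons gives n = 3.
ΔG° = −nFE°cell = −(3)(96500)(+1.516) J/mol = −439 kJ/mol.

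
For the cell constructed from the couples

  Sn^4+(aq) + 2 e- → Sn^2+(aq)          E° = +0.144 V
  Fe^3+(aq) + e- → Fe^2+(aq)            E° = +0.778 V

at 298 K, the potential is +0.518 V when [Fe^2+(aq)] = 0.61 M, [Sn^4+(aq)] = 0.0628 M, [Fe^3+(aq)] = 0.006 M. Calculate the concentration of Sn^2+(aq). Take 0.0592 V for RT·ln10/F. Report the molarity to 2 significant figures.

0.078 M

With Fe³⁺/Fe²⁺ at the cathode and Sn⁴⁺/Sn²⁺ at the anode, E°cell = +0.778 − (+0.144) = +0.634 V (n = 2).
Since E = E° − (0.0592/n)·log Q, log Q = n(E° − E)/0.0592 = 3.919.
For 2 Fe^3+(aq) + Sn^2+(aq) → 2 Fe^2+(aq) + Sn^4+(aq), the reaction quotient is Q = ([Fe^2+(aq)]^2·[Sn^4+(aq)]) / ([Fe^3+(aq)]^2·[Sn^2+(aq)]).
Substituting the known concentrations and solving, log [Sn^2+(aq)] = −1.107 and [Sn^2+(aq)] = 0.078 M.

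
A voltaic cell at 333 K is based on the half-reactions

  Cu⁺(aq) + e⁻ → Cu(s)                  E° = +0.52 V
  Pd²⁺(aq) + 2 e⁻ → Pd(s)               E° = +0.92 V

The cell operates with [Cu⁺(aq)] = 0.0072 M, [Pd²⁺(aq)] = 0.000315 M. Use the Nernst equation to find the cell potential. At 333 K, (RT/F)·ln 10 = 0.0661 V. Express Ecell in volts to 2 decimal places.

Since E°(Pd²⁺/Pd) > E°(Cu⁺/Cu), Pd²⁺/Pd serves as the cathode.
E°cell = +0.92 − (+0.52) = +0.40 V, with n = 2 electrons transferred.
Balancing gives Pd²⁺(aq) + 2 Cu(s) → Pd(s) + 2 Cu⁺(aq); hence Q = [Cu⁺(aq)]^2 / [Pd²⁺(aq)] = 0.165 (log Q = −0.784).
Applying E = E° − (RT ln10/nF)·log Q gives +0.40 − (0.0661/2)(−0.784) = +0.43 V.

+0.43 V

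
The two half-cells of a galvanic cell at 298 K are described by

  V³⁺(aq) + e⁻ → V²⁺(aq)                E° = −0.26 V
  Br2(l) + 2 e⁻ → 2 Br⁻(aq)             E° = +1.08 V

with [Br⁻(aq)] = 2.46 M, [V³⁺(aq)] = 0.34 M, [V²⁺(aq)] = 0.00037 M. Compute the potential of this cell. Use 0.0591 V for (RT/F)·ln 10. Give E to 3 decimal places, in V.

+1.142 V

Since E°(Br₂/Br⁻) > E°(V³⁺/V²⁺), Br₂/Br⁻ serves as the cathode.
E°cell = E°cat − E°an = +1.08 − (−0.26) = +1.34 V; n = 2.
The balanced reaction is Br2(l) + 2 V²⁺(aq) → 2 Br⁻(aq) + 2 V³⁺(aq), so Q = ([Br⁻(aq)]^2·[V³⁺(aq)]^2) / [V²⁺(aq)]^2 = 5.11×10^6 and log Q = 6.708.
By the Nernst equation, E = +1.34 − (0.0591/2)·(6.708) = +1.142 V.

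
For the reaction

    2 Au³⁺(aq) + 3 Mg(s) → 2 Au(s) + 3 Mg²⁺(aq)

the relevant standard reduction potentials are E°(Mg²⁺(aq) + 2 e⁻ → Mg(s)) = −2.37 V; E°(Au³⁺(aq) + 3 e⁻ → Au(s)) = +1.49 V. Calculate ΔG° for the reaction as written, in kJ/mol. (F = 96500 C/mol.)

In the reaction as written Au³⁺(aq) is reduced, so the Au³⁺/Au couple is the cathode and Mg²⁺/Mg is the anode.
E°cell = +1.49 − (−2.37) = +3.86 V; balancing electrons gives n = 6.
ΔG° = −nFE°cell = −(6)(96500)(+3.86) J/mol = −2235 kJ/mol.

−2235 kJ/mol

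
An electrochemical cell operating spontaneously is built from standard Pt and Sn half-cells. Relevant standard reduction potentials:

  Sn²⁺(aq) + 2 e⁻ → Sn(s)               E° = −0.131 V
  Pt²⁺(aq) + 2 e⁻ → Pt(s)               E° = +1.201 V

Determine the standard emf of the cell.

Of the two couples in this cell, the one with the more positive reduction potential is reduced at the cathode: here that is Pt²⁺/Pt (+1.201 V); Sn²⁺/Sn (−0.131 V) is the anode.
E°cell = E°(cathode) − E°(anode) = +1.201 − (−0.131) = +1.332 V.

+1.332 V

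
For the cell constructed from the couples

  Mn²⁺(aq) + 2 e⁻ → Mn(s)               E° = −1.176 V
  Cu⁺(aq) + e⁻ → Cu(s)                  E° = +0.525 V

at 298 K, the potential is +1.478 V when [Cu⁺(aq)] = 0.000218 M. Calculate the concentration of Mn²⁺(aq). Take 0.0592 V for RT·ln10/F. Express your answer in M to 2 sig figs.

1.6 M

The Cu⁺/Cu couple has the larger reduction potential, so it is the cathode: E°cell = +0.525 − (−1.176) = +1.701 V and n = 2.
Rearranging E = E° − (0.0592/n)·log Q gives log Q = 2(+1.701 − (+1.478))/0.0592 = 7.534.
For 2 Cu⁺(aq) + Mn(s) → 2 Cu(s) + Mn²⁺(aq), the reaction quotient is Q = [Mn²⁺(aq)] / [Cu⁺(aq)]^2.
Solving for the unknown gives log [Mn²⁺(aq)] = 0.211, so [Mn²⁺(aq)] ≈ 1.6 M.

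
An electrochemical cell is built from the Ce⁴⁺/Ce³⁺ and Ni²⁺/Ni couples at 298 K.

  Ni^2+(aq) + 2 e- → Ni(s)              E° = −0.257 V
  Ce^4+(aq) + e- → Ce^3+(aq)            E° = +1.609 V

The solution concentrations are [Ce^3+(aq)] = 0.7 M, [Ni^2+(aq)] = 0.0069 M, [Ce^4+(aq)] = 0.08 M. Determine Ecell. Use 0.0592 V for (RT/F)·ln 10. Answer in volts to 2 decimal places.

The Ce⁴⁺/Ce³⁺ couple has the more positive E°, so it is the cathode; Ni²⁺/Ni is the anode.
E°cell = +1.609 − (−0.257) = +1.866 V, with n = 2 electrons transferred.
For the overall reaction 2 Ce^4+(aq) + Ni(s) → 2 Ce^3+(aq) + Ni^2+(aq), Q = ([Ce^3+(aq)]^2·[Ni^2+(aq)]) / [Ce^4+(aq)]^2 = 0.528, giving log Q = −0.277.
Applying E = E° − (RT ln10/nF)·log Q gives +1.866 − (0.0592/2)(−0.277) = +1.87 V.

+1.87 V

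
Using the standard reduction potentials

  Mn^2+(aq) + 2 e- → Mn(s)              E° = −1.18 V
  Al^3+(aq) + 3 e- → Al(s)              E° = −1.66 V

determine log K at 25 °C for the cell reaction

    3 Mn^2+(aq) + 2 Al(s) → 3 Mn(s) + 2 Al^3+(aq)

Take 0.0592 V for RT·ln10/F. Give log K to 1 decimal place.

The Mn²⁺/Mn couple is reduced (cathode); E°cell = −1.18 − (−1.66) = +0.48 V with n = 6.
At equilibrium E = 0, so log K = nE°cell / 0.0592 = (6)(+0.48) / 0.0592 = 48.6.

log K = 48.6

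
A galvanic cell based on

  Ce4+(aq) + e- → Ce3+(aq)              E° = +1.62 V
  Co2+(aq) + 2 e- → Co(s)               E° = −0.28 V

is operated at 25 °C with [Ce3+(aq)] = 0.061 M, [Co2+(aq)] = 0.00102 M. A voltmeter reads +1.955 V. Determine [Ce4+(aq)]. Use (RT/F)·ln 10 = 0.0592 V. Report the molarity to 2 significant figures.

Ce⁴⁺/Ce³⁺ is the cathode (higher E°); E°cell = +1.62 − (−0.28) = +1.90 V with n = 2.
Rearranging E = E° − (0.0592/n)·log Q gives log Q = 2(+1.90 − (+1.955))/0.0592 = −1.858.
The balanced reaction is 2 Ce4+(aq) + Co(s) → 2 Ce3+(aq) + Co2+(aq), so Q = ([Ce3+(aq)]^2·[Co2+(aq)]) / [Ce4+(aq)]^2.
Substituting the known concentrations and solving, log [Ce4+(aq)] = −1.781 and [Ce4+(aq)] = 0.017 M.

0.017 M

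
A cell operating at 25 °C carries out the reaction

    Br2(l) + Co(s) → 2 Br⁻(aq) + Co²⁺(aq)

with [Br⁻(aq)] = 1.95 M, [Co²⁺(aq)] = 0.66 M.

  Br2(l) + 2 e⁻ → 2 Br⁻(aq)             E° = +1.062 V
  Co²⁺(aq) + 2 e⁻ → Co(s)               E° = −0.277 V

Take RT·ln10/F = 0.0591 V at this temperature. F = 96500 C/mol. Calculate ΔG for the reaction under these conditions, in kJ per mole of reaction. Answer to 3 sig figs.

−256 kJ/mol

With Br₂/Br⁻ reduced at the cathode, E°cell = +1.062 − (−0.277) = +1.339 V and n = 2.
Here Q = [Br⁻(aq)]^2·[Co²⁺(aq)] = 2.51 (log Q = 0.400), giving E = +1.339 − (0.0591/2)·(0.400) = +1.3272 V.
Then ΔG = −nFE = −2 × 96500 × +1.3272 J/mol = −256 kJ/mol.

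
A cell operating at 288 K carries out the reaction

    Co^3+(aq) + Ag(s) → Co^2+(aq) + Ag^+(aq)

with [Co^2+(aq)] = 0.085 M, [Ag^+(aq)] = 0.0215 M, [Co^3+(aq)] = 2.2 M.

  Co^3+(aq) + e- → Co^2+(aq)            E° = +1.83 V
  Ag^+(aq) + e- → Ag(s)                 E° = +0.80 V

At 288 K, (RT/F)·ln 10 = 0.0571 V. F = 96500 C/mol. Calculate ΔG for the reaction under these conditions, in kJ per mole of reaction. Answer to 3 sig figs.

E°cell = +1.83 − (+0.80) = +1.03 V; the balanced reaction transfers n = 1 electron.
The reaction quotient is ([Co^2+(aq)]·[Ag^+(aq)]) / [Co^3+(aq)] = 0.000831; by Nernst, E = +1.03 − (0.0571/1)(−3.081) = +1.2059 V.
ΔG = −nFE = −(1)(96500)(+1.2059) J/mol = −116 kJ/mol.

−116 kJ/mol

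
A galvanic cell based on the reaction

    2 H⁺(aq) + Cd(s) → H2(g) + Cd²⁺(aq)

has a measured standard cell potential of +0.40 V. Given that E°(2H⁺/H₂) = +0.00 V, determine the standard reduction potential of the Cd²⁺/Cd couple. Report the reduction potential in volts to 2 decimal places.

−0.40 V

In the reaction as written the 2H⁺/H₂ couple is reduced (cathode) and Cd²⁺/Cd is oxidized (anode), so E°cell = E°(2H⁺/H₂) − E°(Cd²⁺/Cd).
E°(Cd²⁺/Cd) = E°(cathode) − E°cell = +0.00 − (+0.40) = −0.40 V.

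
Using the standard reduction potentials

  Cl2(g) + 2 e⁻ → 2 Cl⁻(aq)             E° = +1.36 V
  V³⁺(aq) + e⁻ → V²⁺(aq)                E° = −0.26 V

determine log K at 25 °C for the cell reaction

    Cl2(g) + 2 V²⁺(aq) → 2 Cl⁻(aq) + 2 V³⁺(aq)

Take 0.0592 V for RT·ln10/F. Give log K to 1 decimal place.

log K = 54.7

The Cl₂/Cl⁻ couple is reduced (cathode); E°cell = +1.36 − (−0.26) = +1.62 V with n = 2.
At equilibrium E = 0, so log K = nE°cell / 0.0592 = (2)(+1.62) / 0.0592 = 54.7.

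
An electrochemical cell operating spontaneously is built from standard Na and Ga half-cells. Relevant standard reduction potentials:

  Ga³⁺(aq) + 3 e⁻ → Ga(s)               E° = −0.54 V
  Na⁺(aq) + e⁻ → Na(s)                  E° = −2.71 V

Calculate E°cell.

+2.17 V

Of the two couples in this cell, the one with the more positive reduction potential is reduced at the cathode: here that is Ga³⁺/Ga (−0.54 V); Na⁺/Na (−2.71 V) is the anode.
E°cell = E°(cathode) − E°(anode) = −0.54 − (−2.71) = +2.17 V.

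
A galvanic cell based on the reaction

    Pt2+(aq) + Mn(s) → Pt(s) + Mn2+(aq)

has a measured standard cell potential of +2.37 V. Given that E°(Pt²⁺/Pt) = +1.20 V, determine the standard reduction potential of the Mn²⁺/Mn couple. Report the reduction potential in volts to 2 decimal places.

−1.17 V

In the reaction as written the Pt²⁺/Pt couple is reduced (cathode) and Mn²⁺/Mn is oxidized (anode), so E°cell = E°(Pt²⁺/Pt) − E°(Mn²⁺/Mn).
E°(Mn²⁺/Mn) = E°(cathode) − E°cell = +1.20 − (+2.37) = −1.17 V.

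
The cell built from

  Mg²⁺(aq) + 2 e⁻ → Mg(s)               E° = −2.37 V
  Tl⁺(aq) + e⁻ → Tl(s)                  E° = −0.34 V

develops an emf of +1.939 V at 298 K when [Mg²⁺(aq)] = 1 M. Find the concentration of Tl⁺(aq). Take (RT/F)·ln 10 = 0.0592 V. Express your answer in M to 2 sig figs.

0.029 M

Tl⁺/Tl is the cathode (higher E°); E°cell = −0.34 − (−2.37) = +2.03 V with n = 2.
Since E = E° − (0.0592/n)·log Q, log Q = n(E° − E)/0.0592 = 3.074.
The balanced reaction is 2 Tl⁺(aq) + Mg(s) → 2 Tl(s) + Mg²⁺(aq), so Q = [Mg²⁺(aq)] / [Tl⁺(aq)]^2.
Isolating [Tl⁺(aq)] in Q = 10^{3.074} yields log [Tl⁺(aq)] = −1.537, i.e. 0.029 M.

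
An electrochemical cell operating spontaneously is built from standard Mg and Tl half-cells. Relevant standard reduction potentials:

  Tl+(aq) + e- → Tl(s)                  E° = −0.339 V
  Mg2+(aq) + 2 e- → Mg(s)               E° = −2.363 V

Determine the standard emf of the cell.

Of the two couples in this cell, the one with the more positive reduction potential is reduced at the cathode: here that is Tl⁺/Tl (−0.339 V); Mg²⁺/Mg (−2.363 V) is the anode.
E°cell = E°(cathode) − E°(anode) = −0.339 − (−2.363) = +2.024 V.

+2.024 V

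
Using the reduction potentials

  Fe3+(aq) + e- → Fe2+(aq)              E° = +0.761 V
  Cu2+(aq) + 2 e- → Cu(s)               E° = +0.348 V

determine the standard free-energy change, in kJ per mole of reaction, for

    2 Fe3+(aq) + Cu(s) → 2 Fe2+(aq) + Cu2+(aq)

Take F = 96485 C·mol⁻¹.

In the reaction as written Fe3+(aq) is reduced, so the Fe³⁺/Fe²⁺ couple is the cathode and Cu²⁺/Cu is the anode.
E°cell = +0.761 − (+0.348) = +0.413 V; balancing electrons gives n = 2.
ΔG° = −nFE°cell = −(2)(96485)(+0.413) J/mol = −79.7 kJ/mol.

−79.7 kJ/mol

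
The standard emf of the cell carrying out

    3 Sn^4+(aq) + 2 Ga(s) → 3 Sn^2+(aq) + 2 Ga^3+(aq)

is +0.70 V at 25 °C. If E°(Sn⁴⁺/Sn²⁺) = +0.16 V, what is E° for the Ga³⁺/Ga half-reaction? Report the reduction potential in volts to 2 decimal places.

In the reaction as written the Sn⁴⁺/Sn²⁺ couple is reduced (cathode) and Ga³⁺/Ga is oxidized (anode), so E°cell = E°(Sn⁴⁺/Sn²⁺) − E°(Ga³⁺/Ga).
E°(Ga³⁺/Ga) = E°(cathode) − E°cell = +0.16 − (+0.70) = −0.54 V.

−0.54 V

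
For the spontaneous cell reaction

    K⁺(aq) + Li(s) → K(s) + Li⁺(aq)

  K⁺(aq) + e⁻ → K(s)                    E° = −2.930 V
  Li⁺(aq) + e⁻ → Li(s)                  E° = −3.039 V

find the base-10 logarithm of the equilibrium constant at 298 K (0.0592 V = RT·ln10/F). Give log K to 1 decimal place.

log K = 1.8

The K⁺/K couple is reduced (cathode); E°cell = −2.930 − (−3.039) = +0.109 V with n = 1.
At equilibrium E = 0, so log K = nE°cell / 0.0592 = (1)(+0.109) / 0.0592 = 1.8.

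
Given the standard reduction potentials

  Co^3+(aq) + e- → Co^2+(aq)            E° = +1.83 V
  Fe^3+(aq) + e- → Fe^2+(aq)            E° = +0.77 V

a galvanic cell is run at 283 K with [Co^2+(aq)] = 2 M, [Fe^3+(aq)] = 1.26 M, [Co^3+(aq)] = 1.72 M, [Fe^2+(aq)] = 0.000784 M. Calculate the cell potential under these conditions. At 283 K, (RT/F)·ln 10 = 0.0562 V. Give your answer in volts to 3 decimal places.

Co³⁺/Co²⁺ is reduced (cathode, E° = +1.83 V) and Fe³⁺/Fe²⁺ is oxidized (anode).
E°cell = +1.83 − (+0.77) = +1.06 V, with n = 1 electron transferred.
For the overall reaction Co^3+(aq) + Fe^2+(aq) → Co^2+(aq) + Fe^3+(aq), Q = ([Co^2+(aq)]·[Fe^3+(aq)]) / ([Co^3+(aq)]·[Fe^2+(aq)]) = 1.87×10^3, giving log Q = 3.272.
By the Nernst equation, E = +1.06 − (0.0562/1)·(3.272) = +0.876 V.

+0.876 V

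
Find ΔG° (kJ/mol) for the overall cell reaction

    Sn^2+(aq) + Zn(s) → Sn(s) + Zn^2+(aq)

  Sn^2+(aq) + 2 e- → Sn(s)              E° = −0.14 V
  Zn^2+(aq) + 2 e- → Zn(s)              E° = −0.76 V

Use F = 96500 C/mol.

−120 kJ/mol

In the reaction as written Sn^2+(aq) is reduced, so the Sn²⁺/Sn couple is the cathode and Zn²⁺/Zn is the anode.
E°cell = −0.14 − (−0.76) = +0.62 V; balancing electrons gives n = 2.
ΔG° = −nFE°cell = −(2)(96500)(+0.62) J/mol = −120 kJ/mol.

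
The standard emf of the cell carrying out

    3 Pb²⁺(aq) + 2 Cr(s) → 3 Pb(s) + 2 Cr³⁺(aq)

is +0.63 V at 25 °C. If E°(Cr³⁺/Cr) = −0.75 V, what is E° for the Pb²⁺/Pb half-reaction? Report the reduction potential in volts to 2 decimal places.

−0.12 V

In the reaction as written the Pb²⁺/Pb couple is reduced (cathode) and Cr³⁺/Cr is oxidized (anode), so E°cell = E°(Pb²⁺/Pb) − E°(Cr³⁺/Cr).
E°(Pb²⁺/Pb) = E°cell + E°(anode) = +0.63 + (−0.75) = −0.12 V.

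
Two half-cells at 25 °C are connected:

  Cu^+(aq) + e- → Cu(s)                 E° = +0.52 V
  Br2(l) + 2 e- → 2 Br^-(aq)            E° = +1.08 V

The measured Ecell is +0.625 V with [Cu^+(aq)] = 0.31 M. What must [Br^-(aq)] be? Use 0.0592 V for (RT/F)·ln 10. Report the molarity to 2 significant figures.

0.26 M

Br₂/Br⁻ is the cathode (higher E°); E°cell = +1.08 − (+0.52) = +0.56 V with n = 2.
Rearranging E = E° − (0.0592/n)·log Q gives log Q = 2(+0.56 − (+0.625))/0.0592 = −2.196.
Balancing electrons gives Br2(l) + 2 Cu(s) → 2 Br^-(aq) + 2 Cu^+(aq); thus Q = [Br^-(aq)]^2·[Cu^+(aq)]^2.
Substituting the known concentrations and solving, log [Br^-(aq)] = −0.589 and [Br^-(aq)] = 0.26 M.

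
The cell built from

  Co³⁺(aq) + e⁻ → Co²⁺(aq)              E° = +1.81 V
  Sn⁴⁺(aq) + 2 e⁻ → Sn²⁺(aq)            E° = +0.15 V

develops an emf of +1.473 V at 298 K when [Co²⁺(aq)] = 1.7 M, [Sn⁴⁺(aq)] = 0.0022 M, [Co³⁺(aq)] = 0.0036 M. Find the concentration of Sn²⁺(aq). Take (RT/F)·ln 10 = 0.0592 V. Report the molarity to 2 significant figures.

0.00024 M

With Co³⁺/Co²⁺ at the cathode and Sn⁴⁺/Sn²⁺ at the anode, E°cell = +1.81 − (+0.15) = +1.66 V (n = 2).
From the Nernst equation, log Q = n(E° − E)/0.0592 = 2·(+1.66 − (+1.473))/0.0592 = 6.318.
Balancing electrons gives 2 Co³⁺(aq) + Sn²⁺(aq) → 2 Co²⁺(aq) + Sn⁴⁺(aq); thus Q = ([Co²⁺(aq)]^2·[Sn⁴⁺(aq)]) / ([Co³⁺(aq)]^2·[Sn²⁺(aq)]).
Isolating [Sn²⁺(aq)] in Q = 10^{6.318} yields log [Sn²⁺(aq)] = −3.627, i.e. 0.00024 M.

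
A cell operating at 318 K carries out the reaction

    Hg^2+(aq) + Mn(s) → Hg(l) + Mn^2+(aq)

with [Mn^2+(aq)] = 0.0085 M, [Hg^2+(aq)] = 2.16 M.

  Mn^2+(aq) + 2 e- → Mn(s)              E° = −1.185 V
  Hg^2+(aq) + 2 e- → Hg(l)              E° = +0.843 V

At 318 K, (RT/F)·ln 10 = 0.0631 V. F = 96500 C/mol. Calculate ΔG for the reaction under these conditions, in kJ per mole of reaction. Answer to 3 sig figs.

The standard cell potential is +0.843 − (−1.185) = +2.028 V, with n = 2 electrons in the balanced equation.
Here Q = [Mn^2+(aq)] / [Hg^2+(aq)] = 0.00394 (log Q = −2.405), giving E = +2.028 − (0.0631/2)·(−2.405) = +2.1039 V.
Finally ΔG = −nFE = −(2)(96500 C/mol)(+2.1039 V) = −406 kJ/mol.

−406 kJ/mol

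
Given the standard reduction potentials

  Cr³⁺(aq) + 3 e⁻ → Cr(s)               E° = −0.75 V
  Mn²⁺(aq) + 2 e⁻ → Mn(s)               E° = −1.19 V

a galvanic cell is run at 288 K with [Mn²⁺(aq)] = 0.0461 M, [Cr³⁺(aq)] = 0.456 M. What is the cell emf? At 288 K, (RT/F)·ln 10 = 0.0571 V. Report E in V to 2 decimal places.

The Cr³⁺/Cr couple has the more positive E°, so it is the cathode; Mn²⁺/Mn is the anode.
The standard potential is −0.75 − (−1.19) = +0.44 V and the balanced reaction transfers n = 6 electrons.
The balanced reaction is 2 Cr³⁺(aq) + 3 Mn(s) → 2 Cr(s) + 3 Mn²⁺(aq), so Q = [Mn²⁺(aq)]^3 / [Cr³⁺(aq)]^2 = 0.000471 and log Q = −3.327.
By the Nernst equation, E = +0.44 − (0.0571/6)·(−3.327) = +0.47 V.

+0.47 V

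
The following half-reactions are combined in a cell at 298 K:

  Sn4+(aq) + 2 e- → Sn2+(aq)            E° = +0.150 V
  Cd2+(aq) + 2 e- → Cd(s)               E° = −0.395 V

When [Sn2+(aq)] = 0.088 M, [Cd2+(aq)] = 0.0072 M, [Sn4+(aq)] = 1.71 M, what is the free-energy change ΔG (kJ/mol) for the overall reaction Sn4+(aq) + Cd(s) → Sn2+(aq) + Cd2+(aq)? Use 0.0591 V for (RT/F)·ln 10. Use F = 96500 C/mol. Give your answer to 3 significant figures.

−125 kJ/mol

With Sn⁴⁺/Sn²⁺ reduced at the cathode, E°cell = +0.150 − (−0.395) = +0.545 V and n = 2.
Q = ([Sn2+(aq)]·[Cd2+(aq)]) / [Sn4+(aq)] = 0.000371, so log Q = −3.431 and E = +0.545 − (0.0591/2)(−3.431) = +0.6464 V.
Finally ΔG = −nFE = −(2)(96500 C/mol)(+0.6464 V) = −125 kJ/mol.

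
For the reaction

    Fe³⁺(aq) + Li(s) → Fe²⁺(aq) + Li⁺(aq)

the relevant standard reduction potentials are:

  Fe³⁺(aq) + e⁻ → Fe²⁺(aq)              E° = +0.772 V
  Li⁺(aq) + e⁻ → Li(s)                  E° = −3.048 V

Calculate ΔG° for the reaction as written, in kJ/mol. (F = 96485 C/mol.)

In the reaction as written Fe³⁺(aq) is reduced, so the Fe³⁺/Fe²⁺ couple is the cathode and Li⁺/Li is the anode.
E°cell = +0.772 − (−3.048) = +3.820 V; balancing electrons gives n = 1.
ΔG° = −nFE°cell = −(1)(96485)(+3.820) J/mol = −369 kJ/mol.

−369 kJ/mol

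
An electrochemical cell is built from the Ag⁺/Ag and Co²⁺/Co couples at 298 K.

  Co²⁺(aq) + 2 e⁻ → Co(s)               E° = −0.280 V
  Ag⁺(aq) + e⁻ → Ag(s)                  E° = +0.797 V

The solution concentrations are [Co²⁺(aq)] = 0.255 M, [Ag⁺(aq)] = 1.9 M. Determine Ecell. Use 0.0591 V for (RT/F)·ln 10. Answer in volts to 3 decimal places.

Ag⁺/Ag is reduced (cathode, E° = +0.797 V) and Co²⁺/Co is oxidized (anode).
The standard potential is +0.797 − (−0.280) = +1.077 V and the balanced reaction transfers n = 2 electrons.
Balancing gives 2 Ag⁺(aq) + Co(s) → 2 Ag(s) + Co²⁺(aq); hence Q = [Co²⁺(aq)] / [Ag⁺(aq)]^2 = 0.0706 (log Q = −1.151).
E = E° − (0.0591/n)·log Q = +1.077 − (0.0591/2)(−1.151) = +1.111 V.

+1.111 V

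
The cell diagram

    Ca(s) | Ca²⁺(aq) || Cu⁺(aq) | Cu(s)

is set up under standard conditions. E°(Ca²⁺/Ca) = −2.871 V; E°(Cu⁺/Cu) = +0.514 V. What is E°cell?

By convention the left-hand electrode in cell notation is the anode (oxidation) and the right-hand electrode is the cathode (reduction).
E°cell = E°(right) − E°(left) = +0.514 − (−2.871) = +3.385 V.

+3.385 V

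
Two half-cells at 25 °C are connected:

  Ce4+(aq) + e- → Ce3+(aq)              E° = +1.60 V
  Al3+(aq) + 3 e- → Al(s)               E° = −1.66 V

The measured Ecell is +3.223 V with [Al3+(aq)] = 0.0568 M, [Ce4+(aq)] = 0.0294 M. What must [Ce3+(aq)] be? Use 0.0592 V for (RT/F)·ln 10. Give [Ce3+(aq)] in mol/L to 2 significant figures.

With Ce⁴⁺/Ce³⁺ at the cathode and Al³⁺/Al at the anode, E°cell = +1.60 − (−1.66) = +3.26 V (n = 3).
Since E = E° − (0.0592/n)·log Q, log Q = n(E° − E)/0.0592 = 1.875.
For 3 Ce4+(aq) + Al(s) → 3 Ce3+(aq) + Al3+(aq), the reaction quotient is Q = ([Ce3+(aq)]^3·[Al3+(aq)]) / [Ce4+(aq)]^3.
Isolating [Ce3+(aq)] in Q = 10^{1.875} yields log [Ce3+(aq)] = −0.491, i.e. 0.32 M.

0.32 M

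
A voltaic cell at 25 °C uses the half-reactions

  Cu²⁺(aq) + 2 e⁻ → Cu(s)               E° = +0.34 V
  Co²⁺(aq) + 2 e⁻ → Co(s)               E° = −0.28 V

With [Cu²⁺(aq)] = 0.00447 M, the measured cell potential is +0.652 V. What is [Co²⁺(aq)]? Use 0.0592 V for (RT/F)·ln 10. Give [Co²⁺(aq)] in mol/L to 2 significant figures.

With Cu²⁺/Cu at the cathode and Co²⁺/Co at the anode, E°cell = +0.34 − (−0.28) = +0.62 V (n = 2).
From the Nernst equation, log Q = n(E° − E)/0.0592 = 2·(+0.62 − (+0.652))/0.0592 = −1.081.
Balancing electrons gives Cu²⁺(aq) + Co(s) → Cu(s) + Co²⁺(aq); thus Q = [Co²⁺(aq)] / [Cu²⁺(aq)].
Isolating [Co²⁺(aq)] in Q = 10^{−1.081} yields log [Co²⁺(aq)] = −3.431, i.e. 0.00037 M.

0.00037 M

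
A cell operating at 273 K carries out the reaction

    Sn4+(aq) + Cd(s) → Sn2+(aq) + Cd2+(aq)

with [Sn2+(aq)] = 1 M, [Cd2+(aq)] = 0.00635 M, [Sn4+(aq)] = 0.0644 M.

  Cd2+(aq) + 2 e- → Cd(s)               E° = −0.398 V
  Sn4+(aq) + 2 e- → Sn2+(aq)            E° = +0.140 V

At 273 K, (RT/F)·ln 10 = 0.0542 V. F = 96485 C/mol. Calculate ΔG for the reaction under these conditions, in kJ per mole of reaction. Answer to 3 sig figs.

With Sn⁴⁺/Sn²⁺ reduced at the cathode, E°cell = +0.140 − (−0.398) = +0.538 V and n = 2.
Here Q = ([Sn2+(aq)]·[Cd2+(aq)]) / [Sn4+(aq)] = 0.0986 (log Q = −1.006), giving E = +0.538 − (0.0542/2)·(−1.006) = +0.5653 V.
Finally ΔG = −nFE = −(2)(96485 C/mol)(+0.5653 V) = −109 kJ/mol.

−109 kJ/mol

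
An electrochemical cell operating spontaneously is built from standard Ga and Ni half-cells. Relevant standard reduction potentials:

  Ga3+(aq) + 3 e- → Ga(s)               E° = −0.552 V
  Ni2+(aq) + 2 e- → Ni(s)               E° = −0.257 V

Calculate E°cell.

+0.295 V

Of the two couples in this cell, the one with the more positive reduction potential is reduced at the cathode: here that is Ni²⁺/Ni (−0.257 V); Ga³⁺/Ga (−0.552 V) is the anode.
E°cell = E°(cathode) − E°(anode) = −0.257 − (−0.552) = +0.295 V.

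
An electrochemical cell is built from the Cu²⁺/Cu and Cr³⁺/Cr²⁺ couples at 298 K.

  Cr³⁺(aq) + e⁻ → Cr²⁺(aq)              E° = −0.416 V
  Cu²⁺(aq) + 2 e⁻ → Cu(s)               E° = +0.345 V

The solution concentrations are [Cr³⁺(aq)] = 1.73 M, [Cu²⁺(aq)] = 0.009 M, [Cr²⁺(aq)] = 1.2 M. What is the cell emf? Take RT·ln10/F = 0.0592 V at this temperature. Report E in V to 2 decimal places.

The Cu²⁺/Cu couple has the more positive E°, so it is the cathode; Cr³⁺/Cr²⁺ is the anode.
E°cell = +0.345 − (−0.416) = +0.761 V, with n = 2 electrons transferred.
Balancing gives Cu²⁺(aq) + 2 Cr²⁺(aq) → Cu(s) + 2 Cr³⁺(aq); hence Q = [Cr³⁺(aq)]^2 / ([Cu²⁺(aq)]·[Cr²⁺(aq)]^2) = 231 (log Q = 2.363).
E = E° − (0.0592/n)·log Q = +0.761 − (0.0592/2)(2.363) = +0.69 V.

+0.69 V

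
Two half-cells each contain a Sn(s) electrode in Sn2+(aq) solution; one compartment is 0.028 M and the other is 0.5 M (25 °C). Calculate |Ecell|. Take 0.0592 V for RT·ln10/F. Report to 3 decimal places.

0.037 V

For a concentration cell E°cell = 0, since both electrodes use the same couple.
The compartment with the higher Sn2+(aq) concentration (0.5 M) acts as the cathode; ions are reduced there and produced at the dilute (0.028 M) anode.
With n = 2, Ecell = −(0.0592/2)·log([dilute]/[conc]) = −(0.0592/2)·log(0.028/0.5) = +0.037 V.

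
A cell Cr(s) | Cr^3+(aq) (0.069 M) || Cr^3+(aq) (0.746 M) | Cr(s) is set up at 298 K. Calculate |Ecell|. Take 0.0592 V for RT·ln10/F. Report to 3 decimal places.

0.020 V

For a concentration cell E°cell = 0, since both electrodes use the same couple.
The compartment with the higher Cr^3+(aq) concentration (0.746 M) acts as the cathode; ions are reduced there and produced at the dilute (0.069 M) anode.
With n = 3, Ecell = −(0.0592/3)·log([dilute]/[conc]) = −(0.0592/3)·log(0.069/0.746) = +0.020 V.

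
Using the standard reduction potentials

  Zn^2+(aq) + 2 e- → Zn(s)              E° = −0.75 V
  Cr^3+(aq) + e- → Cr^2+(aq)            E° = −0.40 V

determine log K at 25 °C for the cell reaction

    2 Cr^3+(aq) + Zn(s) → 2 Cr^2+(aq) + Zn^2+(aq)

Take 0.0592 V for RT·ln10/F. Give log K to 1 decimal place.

log K = 11.8

The Cr³⁺/Cr²⁺ couple is reduced (cathode); E°cell = −0.40 − (−0.75) = +0.35 V with n = 2.
At equilibrium E = 0, so log K = nE°cell / 0.0592 = (2)(+0.35) / 0.0592 = 11.8.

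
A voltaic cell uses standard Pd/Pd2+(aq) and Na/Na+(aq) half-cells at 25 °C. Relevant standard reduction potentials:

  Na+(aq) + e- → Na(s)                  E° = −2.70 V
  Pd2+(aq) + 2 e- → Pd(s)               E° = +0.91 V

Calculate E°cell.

+3.61 V

The Pd²⁺/Pd couple has the higher E°, so Pd ion is reduced (cathode) and Na is oxidized (anode).
E°cell = E°(cathode) − E°(anode) = +0.91 − (−2.70) = +3.61 V.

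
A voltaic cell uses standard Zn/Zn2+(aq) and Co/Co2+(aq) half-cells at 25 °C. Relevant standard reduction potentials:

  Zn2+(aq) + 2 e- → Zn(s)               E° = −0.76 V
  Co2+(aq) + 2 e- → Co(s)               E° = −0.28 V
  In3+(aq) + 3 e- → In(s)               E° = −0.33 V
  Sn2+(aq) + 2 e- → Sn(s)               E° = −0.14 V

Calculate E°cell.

The Co²⁺/Co couple has the higher E°, so Co ion is reduced (cathode) and Zn is oxidized (anode).
E°cell = E°(cathode) − E°(anode) = −0.28 − (−0.76) = +0.48 V.

+0.48 V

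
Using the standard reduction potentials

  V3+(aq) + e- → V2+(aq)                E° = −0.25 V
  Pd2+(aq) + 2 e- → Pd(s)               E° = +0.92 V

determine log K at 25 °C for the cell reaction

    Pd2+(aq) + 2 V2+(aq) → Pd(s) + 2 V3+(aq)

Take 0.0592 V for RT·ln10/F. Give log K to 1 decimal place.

The Pd²⁺/Pd couple is reduced (cathode); E°cell = +0.92 − (−0.25) = +1.17 V with n = 2.
At equilibrium E = 0, so log K = nE°cell / 0.0592 = (2)(+1.17) / 0.0592 = 39.5.

log K = 39.5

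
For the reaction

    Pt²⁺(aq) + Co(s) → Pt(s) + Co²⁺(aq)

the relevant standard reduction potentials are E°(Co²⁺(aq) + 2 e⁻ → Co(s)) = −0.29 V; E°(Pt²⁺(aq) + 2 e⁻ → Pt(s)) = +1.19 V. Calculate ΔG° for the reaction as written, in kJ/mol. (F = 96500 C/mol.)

In the reaction as written Pt²⁺(aq) is reduced, so the Pt²⁺/Pt couple is the cathode and Co²⁺/Co is the anode.
E°cell = +1.19 − (−0.29) = +1.48 V; balancing electrons gives n = 2.
ΔG° = −nFE°cell = −(2)(96500)(+1.48) J/mol = −286 kJ/mol.

−286 kJ/mol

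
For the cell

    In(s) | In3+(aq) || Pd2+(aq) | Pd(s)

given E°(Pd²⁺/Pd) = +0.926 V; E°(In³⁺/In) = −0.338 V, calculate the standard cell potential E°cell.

+1.264 V

By convention the left-hand electrode in cell notation is the anode (oxidation) and the right-hand electrode is the cathode (reduction).
E°cell = E°(right) − E°(left) = +0.926 − (−0.338) = +1.264 V.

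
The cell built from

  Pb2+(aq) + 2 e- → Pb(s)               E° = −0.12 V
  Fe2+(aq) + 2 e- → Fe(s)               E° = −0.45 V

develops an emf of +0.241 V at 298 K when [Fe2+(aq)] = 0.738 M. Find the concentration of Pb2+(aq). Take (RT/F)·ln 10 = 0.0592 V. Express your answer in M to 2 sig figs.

Pb²⁺/Pb is the cathode (higher E°); E°cell = −0.12 − (−0.45) = +0.33 V with n = 2.
Since E = E° − (0.0592/n)·log Q, log Q = n(E° − E)/0.0592 = 3.007.
The balanced reaction is Pb2+(aq) + Fe(s) → Pb(s) + Fe2+(aq), so Q = [Fe2+(aq)] / [Pb2+(aq)].
Solving for the unknown gives log [Pb2+(aq)] = −3.139, so [Pb2+(aq)] ≈ 0.00073 M.

0.00073 M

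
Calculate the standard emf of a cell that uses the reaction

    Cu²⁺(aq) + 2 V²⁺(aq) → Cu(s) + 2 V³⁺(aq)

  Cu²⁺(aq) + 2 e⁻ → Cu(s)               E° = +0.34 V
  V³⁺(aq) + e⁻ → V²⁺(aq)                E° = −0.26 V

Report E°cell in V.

In the reaction as written, Cu²⁺(aq) is reduced (cathode) and V³⁺(aq) is produced by oxidation at the anode.
E°cell = E°(cathode) − E°(anode) = +0.34 − (−0.26) = +0.60 V.

+0.60 V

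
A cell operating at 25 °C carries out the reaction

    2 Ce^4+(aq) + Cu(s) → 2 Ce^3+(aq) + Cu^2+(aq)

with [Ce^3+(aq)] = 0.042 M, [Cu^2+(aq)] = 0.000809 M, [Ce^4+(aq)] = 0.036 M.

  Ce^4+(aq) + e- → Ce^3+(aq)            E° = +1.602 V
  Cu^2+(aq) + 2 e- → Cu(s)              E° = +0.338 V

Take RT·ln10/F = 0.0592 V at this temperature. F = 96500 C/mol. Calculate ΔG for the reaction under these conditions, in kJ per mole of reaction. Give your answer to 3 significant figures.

E°cell = +1.602 − (+0.338) = +1.264 V; the balanced reaction transfers n = 2 electrons.
The reaction quotient is ([Ce^3+(aq)]^2·[Cu^2+(aq)]) / [Ce^4+(aq)]^2 = 0.0011; by Nernst, E = +1.264 − (0.0592/2)(−2.958) = +1.3516 V.
ΔG = −nFE = −(2)(96500)(+1.3516) J/mol = −261 kJ/mol.

−261 kJ/mol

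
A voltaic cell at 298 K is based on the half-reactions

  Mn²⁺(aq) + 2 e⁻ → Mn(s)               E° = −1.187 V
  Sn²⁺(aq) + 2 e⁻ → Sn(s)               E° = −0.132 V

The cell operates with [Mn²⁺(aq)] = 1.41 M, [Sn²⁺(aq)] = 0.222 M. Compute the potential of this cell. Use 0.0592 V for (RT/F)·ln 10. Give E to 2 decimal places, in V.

Sn²⁺/Sn is reduced (cathode, E° = −0.132 V) and Mn²⁺/Mn is oxidized (anode).
E°cell = −0.132 − (−1.187) = +1.055 V, with n = 2 electrons transferred.
The balanced reaction is Sn²⁺(aq) + Mn(s) → Sn(s) + Mn²⁺(aq), so Q = [Mn²⁺(aq)] / [Sn²⁺(aq)] = 6.35 and log Q = 0.803.
E = E° − (0.0592/n)·log Q = +1.055 − (0.0592/2)(0.803) = +1.03 V.

+1.03 V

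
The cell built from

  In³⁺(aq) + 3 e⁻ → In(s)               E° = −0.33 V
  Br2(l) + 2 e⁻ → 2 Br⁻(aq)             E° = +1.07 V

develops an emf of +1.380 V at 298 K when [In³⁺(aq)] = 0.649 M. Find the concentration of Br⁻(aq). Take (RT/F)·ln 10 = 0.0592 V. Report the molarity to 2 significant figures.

2.5 M

The Br₂/Br⁻ couple has the larger reduction potential, so it is the cathode: E°cell = +1.07 − (−0.33) = +1.40 V and n = 6.
From the Nernst equation, log Q = n(E° − E)/0.0592 = 6·(+1.40 − (+1.380))/0.0592 = 2.027.
Balancing electrons gives 3 Br2(l) + 2 In(s) → 6 Br⁻(aq) + 2 In³⁺(aq); thus Q = [Br⁻(aq)]^6·[In³⁺(aq)]^2.
Solving for the unknown gives log [Br⁻(aq)] = 0.400, so [Br⁻(aq)] ≈ 2.5 M.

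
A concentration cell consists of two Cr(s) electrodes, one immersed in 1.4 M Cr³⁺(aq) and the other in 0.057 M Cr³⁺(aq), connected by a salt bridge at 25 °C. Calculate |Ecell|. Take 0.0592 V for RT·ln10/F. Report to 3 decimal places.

For a concentration cell E°cell = 0, since both electrodes use the same couple.
The compartment with the higher Cr³⁺(aq) concentration (1.4 M) acts as the cathode; ions are reduced there and produced at the dilute (0.057 M) anode.
With n = 3, Ecell = −(0.0592/3)·log([dilute]/[conc]) = −(0.0592/3)·log(0.057/1.4) = +0.027 V.

0.027 V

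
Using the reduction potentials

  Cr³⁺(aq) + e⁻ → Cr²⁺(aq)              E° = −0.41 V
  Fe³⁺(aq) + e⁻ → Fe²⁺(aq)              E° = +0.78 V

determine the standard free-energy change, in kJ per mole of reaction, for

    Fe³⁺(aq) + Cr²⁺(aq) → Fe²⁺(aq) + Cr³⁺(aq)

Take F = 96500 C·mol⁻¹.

In the reaction as written Fe³⁺(aq) is reduced, so the Fe³⁺/Fe²⁺ couple is the cathode and Cr³⁺/Cr²⁺ is the anode.
E°cell = +0.78 − (−0.41) = +1.19 V; balancing electrons gives n = 1.
ΔG° = −nFE°cell = −(1)(96500)(+1.19) J/mol = −115 kJ/mol.

−115 kJ/mol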